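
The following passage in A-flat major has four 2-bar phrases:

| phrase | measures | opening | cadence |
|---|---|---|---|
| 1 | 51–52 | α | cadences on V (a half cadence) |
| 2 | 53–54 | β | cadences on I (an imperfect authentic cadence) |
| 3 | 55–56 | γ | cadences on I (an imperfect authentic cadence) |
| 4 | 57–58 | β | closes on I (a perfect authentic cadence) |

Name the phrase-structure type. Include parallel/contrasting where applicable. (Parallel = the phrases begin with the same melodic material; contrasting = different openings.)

Four phrases in two halves: the first half (mm. 51–54) ends with an imperfect authentic cadence, the second (mm. 55–58) with a perfect authentic cadence — a large antecedent–consequent pair, i.e. a double period.
Phrase 3 begins with different material from phrase 1, making it contrasting.

contrasting double period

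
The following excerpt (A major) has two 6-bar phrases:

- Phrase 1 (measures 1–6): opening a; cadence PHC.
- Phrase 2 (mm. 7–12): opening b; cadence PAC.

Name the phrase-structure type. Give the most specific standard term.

contrasting period

Phrase 1 ends with a Phrygian half cadence (weaker) and phrase 2 with a perfect authentic cadence (stronger): antecedent + consequent = a period.
The two phrases open with different material (a / b), so the period is contrasting.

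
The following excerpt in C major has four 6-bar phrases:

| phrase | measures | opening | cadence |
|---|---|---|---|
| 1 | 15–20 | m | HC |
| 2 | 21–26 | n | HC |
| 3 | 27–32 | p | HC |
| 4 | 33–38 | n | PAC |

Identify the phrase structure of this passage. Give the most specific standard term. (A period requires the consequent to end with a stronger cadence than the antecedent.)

contrasting double period

Four phrases in two halves: the first half (measures 15-26) ends with a half cadence, the second (mm. 27–38) with a perfect authentic cadence — a large antecedent–consequent pair, i.e. a double period.
Phrase 3 begins with different material from phrase 1, making it contrasting.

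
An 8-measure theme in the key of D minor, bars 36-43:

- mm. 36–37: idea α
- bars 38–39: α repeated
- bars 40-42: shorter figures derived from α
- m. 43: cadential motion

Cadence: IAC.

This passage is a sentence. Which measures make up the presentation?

measures 36–39

The presentation of a sentence is the basic idea (mm. 36-37) plus its repetition (mm. 38-39); the presentation is therefore mm. 36–39.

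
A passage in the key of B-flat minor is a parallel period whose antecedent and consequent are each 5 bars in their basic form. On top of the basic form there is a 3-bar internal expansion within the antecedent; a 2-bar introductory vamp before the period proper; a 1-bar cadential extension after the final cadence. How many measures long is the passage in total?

Basic parallel period: 5 + 5 = 10 bars.
10 (basic form) + 3 (internal expansion) + 2 (introduction) + 1 (cadential extension) = 16.

16 measures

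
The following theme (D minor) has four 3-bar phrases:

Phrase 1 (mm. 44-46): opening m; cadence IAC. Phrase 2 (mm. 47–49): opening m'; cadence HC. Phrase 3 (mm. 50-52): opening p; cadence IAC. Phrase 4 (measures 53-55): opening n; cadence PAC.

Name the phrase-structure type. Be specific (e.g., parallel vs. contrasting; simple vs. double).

Four phrases in two halves: the first half (bars 44-49) ends with a half cadence, the second (measures 50–55) with a perfect authentic cadence — a large antecedent–consequent pair, i.e. a double period.
Phrase 3 begins with different material from phrase 1, making it contrasting.

contrasting double period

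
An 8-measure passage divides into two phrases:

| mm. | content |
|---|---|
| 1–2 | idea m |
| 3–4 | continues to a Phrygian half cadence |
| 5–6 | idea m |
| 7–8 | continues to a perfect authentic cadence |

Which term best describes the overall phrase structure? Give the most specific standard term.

parallel period

Phrase 1 ends with a Phrygian half cadence (weaker) and phrase 2 with a perfect authentic cadence (stronger): antecedent + consequent = a period.
The two phrases open with the same material (m / m), so the period is parallel.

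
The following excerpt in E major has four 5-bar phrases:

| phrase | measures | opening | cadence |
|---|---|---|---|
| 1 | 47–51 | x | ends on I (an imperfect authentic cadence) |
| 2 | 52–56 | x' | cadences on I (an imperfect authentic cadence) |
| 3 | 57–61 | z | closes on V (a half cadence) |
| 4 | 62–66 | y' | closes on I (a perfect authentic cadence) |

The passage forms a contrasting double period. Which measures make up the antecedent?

In a double period the four phrases pair into a large antecedent (phrases 1–2, ending imperfect authentic cadence) and a large consequent (phrases 3–4, ending perfect authentic cadence). The antecedent spans mm. 47-56.

measures 47–56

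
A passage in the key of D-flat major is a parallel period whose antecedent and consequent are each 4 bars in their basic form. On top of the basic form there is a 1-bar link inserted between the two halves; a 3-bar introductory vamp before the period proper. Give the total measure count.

Basic parallel period: 4 + 4 = 8 bars.
8 (basic form) + 1 (link) + 3 (introduction) = 12.

12 measures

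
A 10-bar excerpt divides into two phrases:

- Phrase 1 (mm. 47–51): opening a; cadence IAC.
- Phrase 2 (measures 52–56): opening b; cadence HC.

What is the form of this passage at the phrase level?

phrase group

The second phrase closes with a half cadence, which is not stronger than the first phrase's imperfect authentic cadence; without a weak→strong cadential pair there is no antecedent–consequent relationship, so this is a phrase group rather than a period.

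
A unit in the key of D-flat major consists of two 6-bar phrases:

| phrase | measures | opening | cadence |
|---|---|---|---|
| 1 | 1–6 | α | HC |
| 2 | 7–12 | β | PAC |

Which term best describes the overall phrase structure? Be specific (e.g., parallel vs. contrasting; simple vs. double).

Phrase 1 ends with a half cadence (weaker) and phrase 2 with a perfect authentic cadence (stronger): antecedent + consequent = a period.
The two phrases open with different material (α / β), so the period is contrasting.

contrasting period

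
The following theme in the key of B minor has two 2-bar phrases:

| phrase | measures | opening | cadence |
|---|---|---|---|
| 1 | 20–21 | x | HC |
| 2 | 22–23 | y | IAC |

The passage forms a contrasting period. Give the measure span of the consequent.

measures 22–23

The phrase ending with the weaker cadence (half cadence) is the antecedent; the one ending more conclusively (imperfect authentic cadence) is the consequent. The consequent is measures 22–23.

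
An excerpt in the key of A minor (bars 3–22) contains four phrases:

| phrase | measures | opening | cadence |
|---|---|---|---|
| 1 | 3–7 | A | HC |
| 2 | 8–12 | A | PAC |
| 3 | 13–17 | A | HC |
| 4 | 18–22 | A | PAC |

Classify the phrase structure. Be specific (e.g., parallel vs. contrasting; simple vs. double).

The cadence pattern HC–PAC–HC–PAC is weak–strong twice, and phrases 3–4 restate phrases 1–2: a period heard twice, not a double period (which would end weakly at phrase 2).

repeated period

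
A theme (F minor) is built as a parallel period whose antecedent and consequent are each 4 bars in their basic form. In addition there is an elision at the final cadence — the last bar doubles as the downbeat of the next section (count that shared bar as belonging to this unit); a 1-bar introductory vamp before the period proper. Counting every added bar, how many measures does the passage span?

9 measures

Basic parallel period: 4 + 4 = 8 bars.
8 (basic form) + 1 (introduction) = 9.
The elision shares a bar with the next section but does not change this unit's count.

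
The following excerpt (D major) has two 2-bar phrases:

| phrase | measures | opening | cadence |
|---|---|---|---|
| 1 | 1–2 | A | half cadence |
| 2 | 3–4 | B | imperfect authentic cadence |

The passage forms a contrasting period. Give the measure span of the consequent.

measures 3–4

The phrase ending with the weaker cadence (half cadence) is the antecedent; the one ending more conclusively (imperfect authentic cadence) is the consequent. The consequent is measures 3–4.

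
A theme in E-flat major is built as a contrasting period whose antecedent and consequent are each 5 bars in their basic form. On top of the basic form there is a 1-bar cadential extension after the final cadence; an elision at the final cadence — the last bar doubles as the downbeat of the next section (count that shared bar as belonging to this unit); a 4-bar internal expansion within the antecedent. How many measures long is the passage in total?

Basic contrasting period: 5 + 5 = 10 bars.
10 (basic form) + 1 (cadential extension) + 4 (internal expansion) = 15.
The elision shares a bar with the next section but does not change this unit's count.

15 measures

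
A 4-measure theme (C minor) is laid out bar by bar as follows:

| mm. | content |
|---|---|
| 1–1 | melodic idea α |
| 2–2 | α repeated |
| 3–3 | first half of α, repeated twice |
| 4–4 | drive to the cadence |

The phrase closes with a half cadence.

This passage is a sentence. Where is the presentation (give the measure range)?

measures 1–2

The presentation of a sentence is the basic idea (m. 1) plus its repetition (m. 2); the presentation is therefore mm. 1–2.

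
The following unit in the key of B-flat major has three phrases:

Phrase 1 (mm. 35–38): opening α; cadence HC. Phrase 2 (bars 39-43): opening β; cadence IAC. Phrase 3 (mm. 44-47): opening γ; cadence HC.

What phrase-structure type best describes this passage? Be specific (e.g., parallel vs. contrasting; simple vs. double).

The final phrase closes with a half cadence, which is not stronger than the preceding imperfect authentic cadence; the 3 phrases lack an overall antecedent–consequent design and so form a phrase group.

phrase group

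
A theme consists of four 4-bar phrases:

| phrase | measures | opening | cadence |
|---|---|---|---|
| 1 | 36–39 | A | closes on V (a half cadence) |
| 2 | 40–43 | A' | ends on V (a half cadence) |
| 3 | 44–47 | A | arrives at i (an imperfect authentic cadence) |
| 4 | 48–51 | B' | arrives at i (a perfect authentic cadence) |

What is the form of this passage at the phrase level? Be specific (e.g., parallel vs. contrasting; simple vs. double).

parallel double period

Four phrases in two halves: the first half (mm. 36–43) ends with a half cadence, the second (bars 44–51) with a perfect authentic cadence — a large antecedent–consequent pair, i.e. a double period.
Phrase 3 begins with the same material as phrase 1, making it parallel.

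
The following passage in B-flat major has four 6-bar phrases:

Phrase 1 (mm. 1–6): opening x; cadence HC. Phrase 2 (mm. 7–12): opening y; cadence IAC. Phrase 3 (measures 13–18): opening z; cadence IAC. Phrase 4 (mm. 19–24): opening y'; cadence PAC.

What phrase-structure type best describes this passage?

Four phrases in two halves: the first half (mm. 1–12) ends with an imperfect authentic cadence, the second (mm. 13–24) with a perfect authentic cadence — a large antecedent–consequent pair, i.e. a double period.
Phrase 3 begins with different material from phrase 1, making it contrasting.

contrasting double period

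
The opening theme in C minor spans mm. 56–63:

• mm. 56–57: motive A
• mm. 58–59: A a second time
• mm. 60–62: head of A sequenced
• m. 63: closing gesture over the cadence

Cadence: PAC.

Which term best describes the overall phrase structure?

sentence

Basic idea (mm. 56-57) + its repetition (mm. 58–59) form the presentation; fragmentation and cadence (mm. 60–63) form the continuation — the 8-bar whole is a sentence.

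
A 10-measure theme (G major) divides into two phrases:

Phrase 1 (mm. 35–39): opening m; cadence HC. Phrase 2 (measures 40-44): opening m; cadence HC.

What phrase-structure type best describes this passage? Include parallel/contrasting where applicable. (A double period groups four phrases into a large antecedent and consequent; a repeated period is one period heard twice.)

repeated phrase

Both phrases have the same opening (m) and the same cadence (half cadence): the second is a restatement, not a consequent, so this is a repeated phrase rather than a period.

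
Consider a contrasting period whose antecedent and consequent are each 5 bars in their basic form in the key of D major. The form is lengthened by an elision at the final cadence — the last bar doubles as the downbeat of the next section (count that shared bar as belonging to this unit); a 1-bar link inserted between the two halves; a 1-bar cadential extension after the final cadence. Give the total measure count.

12 measures

Basic contrasting period: 5 + 5 = 10 bars.
10 (basic form) + 1 (link) + 1 (cadential extension) = 12.
The elision shares a bar with the next section but does not change this unit's count.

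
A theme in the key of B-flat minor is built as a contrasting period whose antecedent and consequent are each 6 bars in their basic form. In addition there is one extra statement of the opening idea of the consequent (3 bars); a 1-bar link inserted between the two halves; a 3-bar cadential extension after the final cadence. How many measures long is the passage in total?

Basic contrasting period: 6 + 6 = 12 bars.
12 (basic form) + 3 (extra statement) + 1 (link) + 3 (cadential extension) = 19.

19 measures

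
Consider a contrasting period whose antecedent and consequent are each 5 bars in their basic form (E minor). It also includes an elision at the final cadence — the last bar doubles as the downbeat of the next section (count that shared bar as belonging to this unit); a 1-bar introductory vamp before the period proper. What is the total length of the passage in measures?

11 measures

Basic contrasting period: 5 + 5 = 10 bars.
10 (basic form) + 1 (introduction) = 11.
The elision shares a bar with the next section but does not change this unit's count.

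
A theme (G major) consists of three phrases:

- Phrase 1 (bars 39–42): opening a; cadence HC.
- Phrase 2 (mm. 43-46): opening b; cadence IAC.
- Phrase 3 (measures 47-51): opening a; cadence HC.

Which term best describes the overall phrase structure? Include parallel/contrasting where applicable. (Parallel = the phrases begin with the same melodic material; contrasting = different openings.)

The final phrase closes with a half cadence, which is not stronger than the preceding imperfect authentic cadence; the 3 phrases lack an overall antecedent–consequent design and so form a phrase group.

phrase group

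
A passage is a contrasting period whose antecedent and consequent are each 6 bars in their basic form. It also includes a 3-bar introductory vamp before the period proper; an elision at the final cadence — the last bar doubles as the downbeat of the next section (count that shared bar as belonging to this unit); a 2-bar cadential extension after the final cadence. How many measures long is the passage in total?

Basic contrasting period: 6 + 6 = 12 bars.
12 (basic form) + 3 (introduction) + 2 (cadential extension) = 17.
The elision shares a bar with the next section but does not change this unit's count.

17 measures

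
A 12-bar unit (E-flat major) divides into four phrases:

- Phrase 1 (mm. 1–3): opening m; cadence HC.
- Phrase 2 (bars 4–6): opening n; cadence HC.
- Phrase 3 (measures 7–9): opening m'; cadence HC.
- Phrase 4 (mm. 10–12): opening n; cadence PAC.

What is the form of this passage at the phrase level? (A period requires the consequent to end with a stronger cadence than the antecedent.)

parallel double period

Four phrases in two halves: the first half (bars 1–6) ends with a half cadence, the second (mm. 7-12) with a perfect authentic cadence — a large antecedent–consequent pair, i.e. a double period.
Phrase 3 begins with the same material as phrase 1, making it parallel.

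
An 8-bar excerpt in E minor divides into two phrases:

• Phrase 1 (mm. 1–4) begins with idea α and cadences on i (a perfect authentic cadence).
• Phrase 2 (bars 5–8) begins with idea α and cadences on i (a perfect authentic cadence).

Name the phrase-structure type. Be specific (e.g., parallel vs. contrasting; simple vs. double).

Both phrases have the same opening (α) and the same cadence (perfect authentic cadence): the second is a restatement, not a consequent, so this is a repeated phrase rather than a period.

repeated phrase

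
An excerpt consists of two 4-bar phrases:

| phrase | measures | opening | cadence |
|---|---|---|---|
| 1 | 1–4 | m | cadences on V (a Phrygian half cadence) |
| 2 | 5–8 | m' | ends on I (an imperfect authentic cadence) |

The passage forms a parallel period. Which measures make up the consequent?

measures 5–8

The phrase ending with the weaker cadence (Phrygian half cadence) is the antecedent; the one ending more conclusively (imperfect authentic cadence) is the consequent. The consequent is measures 5–8.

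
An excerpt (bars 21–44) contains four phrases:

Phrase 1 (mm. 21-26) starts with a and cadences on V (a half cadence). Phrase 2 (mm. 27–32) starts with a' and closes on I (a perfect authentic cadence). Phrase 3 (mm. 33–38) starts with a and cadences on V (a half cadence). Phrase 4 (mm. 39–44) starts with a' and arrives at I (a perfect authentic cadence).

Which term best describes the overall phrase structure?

repeated period

The cadence pattern HC–PAC–HC–PAC is weak–strong twice, and phrases 3–4 restate phrases 1–2: a period heard twice, not a double period (which would end weakly at phrase 2).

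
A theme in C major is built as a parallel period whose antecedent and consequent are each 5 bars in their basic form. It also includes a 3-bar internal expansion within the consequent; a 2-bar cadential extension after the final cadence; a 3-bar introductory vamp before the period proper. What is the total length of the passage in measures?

18 measures

Basic parallel period: 5 + 5 = 10 bars.
10 (basic form) + 3 (internal expansion) + 2 (cadential extension) + 3 (introduction) = 18.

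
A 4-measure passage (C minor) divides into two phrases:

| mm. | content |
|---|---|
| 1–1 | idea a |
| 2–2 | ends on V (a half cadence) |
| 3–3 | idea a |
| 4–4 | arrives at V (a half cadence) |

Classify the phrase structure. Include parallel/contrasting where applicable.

repeated phrase

Both phrases have the same opening (a) and the same cadence (half cadence): the second is a restatement, not a consequent, so this is a repeated phrase rather than a period.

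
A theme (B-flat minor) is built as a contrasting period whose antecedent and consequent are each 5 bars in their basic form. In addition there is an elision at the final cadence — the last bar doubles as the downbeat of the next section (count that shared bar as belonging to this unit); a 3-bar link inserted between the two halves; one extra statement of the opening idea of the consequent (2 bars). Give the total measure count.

15 measures

Basic contrasting period: 5 + 5 = 10 bars.
10 (basic form) + 3 (link) + 2 (extra statement) = 15.
The elision shares a bar with the next section but does not change this unit's count.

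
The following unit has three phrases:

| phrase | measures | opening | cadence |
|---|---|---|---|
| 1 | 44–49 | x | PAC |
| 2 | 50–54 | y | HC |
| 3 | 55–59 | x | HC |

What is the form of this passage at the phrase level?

phrase group

The final phrase closes with a half cadence, which is not stronger than the preceding half cadence; the 3 phrases lack an overall antecedent–consequent design and so form a phrase group.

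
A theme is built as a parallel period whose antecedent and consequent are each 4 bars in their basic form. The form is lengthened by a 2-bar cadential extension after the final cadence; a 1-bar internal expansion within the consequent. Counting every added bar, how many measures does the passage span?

Basic parallel period: 4 + 4 = 8 bars.
8 (basic form) + 2 (cadential extension) + 1 (internal expansion) = 11.

11 measures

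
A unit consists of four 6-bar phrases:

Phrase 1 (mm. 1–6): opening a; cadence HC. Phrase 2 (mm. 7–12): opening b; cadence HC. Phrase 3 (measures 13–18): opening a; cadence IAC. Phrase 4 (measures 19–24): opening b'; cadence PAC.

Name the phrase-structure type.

Four phrases in two halves: the first half (mm. 1–12) ends with a half cadence, the second (bars 13–24) with a perfect authentic cadence — a large antecedent–consequent pair, i.e. a double period.
Phrase 3 begins with the same material as phrase 1, making it parallel.

parallel double period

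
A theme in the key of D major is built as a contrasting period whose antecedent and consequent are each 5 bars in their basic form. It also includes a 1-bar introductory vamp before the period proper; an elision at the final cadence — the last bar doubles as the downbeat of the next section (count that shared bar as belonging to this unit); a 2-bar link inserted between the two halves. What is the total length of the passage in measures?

13 measures

Basic contrasting period: 5 + 5 = 10 bars.
10 (basic form) + 1 (introduction) + 2 (link) = 13.
The elision shares a bar with the next section but does not change this unit's count.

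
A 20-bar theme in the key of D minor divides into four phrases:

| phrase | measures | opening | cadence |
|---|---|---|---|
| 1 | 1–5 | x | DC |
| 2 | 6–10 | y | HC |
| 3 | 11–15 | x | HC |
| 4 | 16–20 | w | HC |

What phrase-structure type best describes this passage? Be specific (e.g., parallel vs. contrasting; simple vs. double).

phrase group

Phrase 4 ends with a half cadence, no stronger than phrase 2's half cadence, so the four phrases do not form a double period; nor do phrases 3–4 duplicate 1–2, so it is not a repeated period. With no phrase reaching a conclusive cadence, the passage is a phrase group.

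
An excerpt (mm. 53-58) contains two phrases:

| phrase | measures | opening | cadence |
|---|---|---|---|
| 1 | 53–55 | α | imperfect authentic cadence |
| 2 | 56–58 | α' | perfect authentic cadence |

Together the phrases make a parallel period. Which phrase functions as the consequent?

phrase 2

The phrase ending with the weaker cadence (imperfect authentic cadence) is the antecedent; the one ending more conclusively (perfect authentic cadence) is the consequent. The consequent is phrase 2.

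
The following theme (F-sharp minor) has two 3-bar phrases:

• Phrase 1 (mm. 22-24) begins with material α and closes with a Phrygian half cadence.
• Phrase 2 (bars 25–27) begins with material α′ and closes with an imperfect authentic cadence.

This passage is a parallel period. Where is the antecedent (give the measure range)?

measures 22–24

The antecedent is the phrase ending with the weaker cadence (Phrygian half cadence, phrase 1) and the consequent the one ending more conclusively (imperfect authentic cadence, phrase 2); the antecedent is mm. 22-24.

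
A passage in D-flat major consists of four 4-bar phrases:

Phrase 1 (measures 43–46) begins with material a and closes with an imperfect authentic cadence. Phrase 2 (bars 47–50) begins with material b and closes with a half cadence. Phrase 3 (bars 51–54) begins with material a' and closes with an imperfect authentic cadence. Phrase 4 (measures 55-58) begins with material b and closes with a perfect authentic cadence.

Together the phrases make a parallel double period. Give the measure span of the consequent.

measures 51–58

In a double period the first pair of phrases (ending half cadence) is the large antecedent and the second pair (ending perfect authentic cadence) is the large consequent; the consequent is measures 51–58.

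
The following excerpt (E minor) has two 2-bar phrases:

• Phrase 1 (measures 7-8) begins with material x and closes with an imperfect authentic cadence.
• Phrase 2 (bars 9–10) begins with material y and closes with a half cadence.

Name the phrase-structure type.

The second phrase closes with a half cadence, which is not stronger than the first phrase's imperfect authentic cadence; without a weak→strong cadential pair there is no antecedent–consequent relationship, so this is a phrase group rather than a period.

phrase group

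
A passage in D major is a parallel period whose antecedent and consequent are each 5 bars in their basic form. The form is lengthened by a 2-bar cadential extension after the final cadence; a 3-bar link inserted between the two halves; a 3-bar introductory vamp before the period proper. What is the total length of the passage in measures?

Basic parallel period: 5 + 5 = 10 bars.
10 (basic form) + 2 (cadential extension) + 3 (link) + 3 (introduction) = 18.

18 measures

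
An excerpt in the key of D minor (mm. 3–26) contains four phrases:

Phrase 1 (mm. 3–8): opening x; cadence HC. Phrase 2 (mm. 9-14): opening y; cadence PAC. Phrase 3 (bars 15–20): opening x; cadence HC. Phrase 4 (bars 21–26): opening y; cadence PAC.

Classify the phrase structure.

repeated period

The cadence pattern HC–PAC–HC–PAC is weak–strong twice, and phrases 3–4 restate phrases 1–2: a period heard twice, not a double period (which would end weakly at phrase 2).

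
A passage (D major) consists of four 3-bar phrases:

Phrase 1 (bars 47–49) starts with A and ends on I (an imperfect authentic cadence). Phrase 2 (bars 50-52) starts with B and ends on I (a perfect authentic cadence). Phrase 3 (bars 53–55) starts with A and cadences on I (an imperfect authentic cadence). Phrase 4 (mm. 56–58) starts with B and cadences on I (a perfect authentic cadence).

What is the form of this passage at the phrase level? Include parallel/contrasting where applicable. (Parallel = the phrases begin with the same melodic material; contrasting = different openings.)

The cadence pattern IAC–PAC–IAC–PAC is weak–strong twice, and phrases 3–4 restate phrases 1–2: a period heard twice, not a double period (which would end weakly at phrase 2).

repeated period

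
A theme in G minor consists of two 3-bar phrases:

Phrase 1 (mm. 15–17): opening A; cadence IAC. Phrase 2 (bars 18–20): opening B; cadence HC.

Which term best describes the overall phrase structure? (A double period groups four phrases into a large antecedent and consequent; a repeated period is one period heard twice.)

phrase group

The second phrase closes with a half cadence, which is not stronger than the first phrase's imperfect authentic cadence; without a weak→strong cadential pair there is no antecedent–consequent relationship, so this is a phrase group rather than a period.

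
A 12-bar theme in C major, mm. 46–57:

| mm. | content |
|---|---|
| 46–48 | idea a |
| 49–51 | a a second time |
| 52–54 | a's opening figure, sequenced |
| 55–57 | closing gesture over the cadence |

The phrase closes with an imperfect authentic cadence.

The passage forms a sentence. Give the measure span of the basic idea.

measures 46–48

The presentation of a sentence is the basic idea (measures 46-48) plus its repetition (mm. 49-51); the basic idea is therefore measures 46-48.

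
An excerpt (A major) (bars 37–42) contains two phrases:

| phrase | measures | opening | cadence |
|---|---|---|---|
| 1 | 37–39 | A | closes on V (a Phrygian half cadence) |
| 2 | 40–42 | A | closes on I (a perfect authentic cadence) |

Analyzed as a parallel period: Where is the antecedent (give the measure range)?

The antecedent is the phrase ending with the weaker cadence (Phrygian half cadence, phrase 1) and the consequent the one ending more conclusively (perfect authentic cadence, phrase 2); the antecedent is measures 37–39.

measures 37–39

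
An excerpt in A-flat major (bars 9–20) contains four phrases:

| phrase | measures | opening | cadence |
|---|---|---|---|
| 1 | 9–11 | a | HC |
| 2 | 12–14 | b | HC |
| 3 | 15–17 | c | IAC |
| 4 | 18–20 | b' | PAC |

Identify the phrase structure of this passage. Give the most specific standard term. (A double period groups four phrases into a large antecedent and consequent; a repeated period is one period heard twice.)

contrasting double period

Four phrases in two halves: the first half (mm. 9-14) ends with a half cadence, the second (mm. 15-20) with a perfect authentic cadence — a large antecedent–consequent pair, i.e. a double period.
Phrase 3 begins with different material from phrase 1, making it contrasting.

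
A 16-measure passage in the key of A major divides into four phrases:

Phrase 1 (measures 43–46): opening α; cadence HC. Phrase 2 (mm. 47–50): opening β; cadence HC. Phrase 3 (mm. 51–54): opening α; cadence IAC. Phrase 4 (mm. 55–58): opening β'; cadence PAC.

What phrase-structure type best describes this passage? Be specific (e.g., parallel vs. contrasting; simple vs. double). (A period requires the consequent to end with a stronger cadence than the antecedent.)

Four phrases in two halves: the first half (mm. 43–50) ends with a half cadence, the second (measures 51-58) with a perfect authentic cadence — a large antecedent–consequent pair, i.e. a double period.
Phrase 3 begins with the same material as phrase 1, making it parallel.

parallel double period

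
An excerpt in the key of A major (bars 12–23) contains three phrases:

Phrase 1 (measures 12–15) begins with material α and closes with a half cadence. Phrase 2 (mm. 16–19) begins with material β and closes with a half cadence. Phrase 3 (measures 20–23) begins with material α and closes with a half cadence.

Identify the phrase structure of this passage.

The final phrase closes with a half cadence, which is not stronger than the preceding half cadence; the 3 phrases lack an overall antecedent–consequent design and so form a phrase group.

phrase group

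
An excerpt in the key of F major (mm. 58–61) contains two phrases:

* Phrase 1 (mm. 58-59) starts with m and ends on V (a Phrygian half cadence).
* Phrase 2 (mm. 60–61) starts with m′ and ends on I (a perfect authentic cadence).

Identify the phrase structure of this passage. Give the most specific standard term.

Phrase 1 ends with a Phrygian half cadence (weaker) and phrase 2 with a perfect authentic cadence (stronger): antecedent + consequent = a period.
The two phrases open with the same material (m / m′), so the period is parallel.

parallel period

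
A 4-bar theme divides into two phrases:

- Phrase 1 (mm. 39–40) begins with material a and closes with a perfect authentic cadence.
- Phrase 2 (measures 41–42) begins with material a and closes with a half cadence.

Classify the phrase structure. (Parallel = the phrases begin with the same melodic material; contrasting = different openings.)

phrase group

The second phrase closes with a half cadence, which is not stronger than the first phrase's perfect authentic cadence; without a weak→strong cadential pair there is no antecedent–consequent relationship, so this is a phrase group rather than a period.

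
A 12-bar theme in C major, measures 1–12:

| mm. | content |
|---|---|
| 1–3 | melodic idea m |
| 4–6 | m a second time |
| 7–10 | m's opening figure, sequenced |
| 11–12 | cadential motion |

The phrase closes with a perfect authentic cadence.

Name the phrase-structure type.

sentence

Basic idea (mm. 1-3) + its repetition (mm. 4–6) form the presentation; fragmentation and cadence (mm. 7–12) form the continuation — the 12-bar whole is a sentence.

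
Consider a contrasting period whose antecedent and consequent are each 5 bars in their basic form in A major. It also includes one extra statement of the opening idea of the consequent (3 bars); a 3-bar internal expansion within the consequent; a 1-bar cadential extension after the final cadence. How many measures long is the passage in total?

17 measures

Basic contrasting period: 5 + 5 = 10 bars.
10 (basic form) + 3 (extra statement) + 3 (internal expansion) + 1 (cadential extension) = 17.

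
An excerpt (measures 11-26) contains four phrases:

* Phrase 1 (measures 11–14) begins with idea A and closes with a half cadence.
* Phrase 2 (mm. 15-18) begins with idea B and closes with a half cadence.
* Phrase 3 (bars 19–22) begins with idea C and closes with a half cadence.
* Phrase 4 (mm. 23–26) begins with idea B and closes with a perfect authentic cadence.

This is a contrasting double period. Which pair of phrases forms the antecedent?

In a double period the first pair of phrases (ending half cadence) is the large antecedent and the second pair (ending perfect authentic cadence) is the large consequent; the antecedent is phrases 1 and 2.

phrases 1 and 2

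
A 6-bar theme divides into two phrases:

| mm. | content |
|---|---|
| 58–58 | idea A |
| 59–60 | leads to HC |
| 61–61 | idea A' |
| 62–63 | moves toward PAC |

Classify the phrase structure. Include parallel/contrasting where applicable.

parallel period

Phrase 1 ends with a half cadence (weaker) and phrase 2 with a perfect authentic cadence (stronger): antecedent + consequent = a period.
The two phrases open with the same material (A / A'), so the period is parallel.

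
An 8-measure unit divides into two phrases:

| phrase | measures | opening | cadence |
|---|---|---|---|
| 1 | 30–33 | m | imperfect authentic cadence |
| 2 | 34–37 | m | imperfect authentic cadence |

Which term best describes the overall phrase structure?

repeated phrase

Both phrases have the same opening (m) and the same cadence (imperfect authentic cadence): the second is a restatement, not a consequent, so this is a repeated phrase rather than a period.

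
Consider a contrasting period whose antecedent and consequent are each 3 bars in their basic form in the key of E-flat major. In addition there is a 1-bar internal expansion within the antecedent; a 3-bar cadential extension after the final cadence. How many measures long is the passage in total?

Basic contrasting period: 3 + 3 = 6 bars.
6 (basic form) + 1 (internal expansion) + 3 (cadential extension) = 10.

10 measures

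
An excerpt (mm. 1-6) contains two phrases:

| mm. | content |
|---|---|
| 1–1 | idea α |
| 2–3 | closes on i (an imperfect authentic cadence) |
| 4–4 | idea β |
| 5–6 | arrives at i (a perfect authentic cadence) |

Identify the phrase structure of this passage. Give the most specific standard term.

contrasting period

Phrase 1 ends with an imperfect authentic cadence (weaker) and phrase 2 with a perfect authentic cadence (stronger): antecedent + consequent = a period.
The two phrases open with different material (α / β), so the period is contrasting.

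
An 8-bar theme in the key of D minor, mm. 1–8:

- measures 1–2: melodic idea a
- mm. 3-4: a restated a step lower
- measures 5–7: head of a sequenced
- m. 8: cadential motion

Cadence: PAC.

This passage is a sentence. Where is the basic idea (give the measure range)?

measures 1–2

The presentation of a sentence is the basic idea (bars 1–2) plus its repetition (mm. 3–4); the basic idea is therefore bars 1-2.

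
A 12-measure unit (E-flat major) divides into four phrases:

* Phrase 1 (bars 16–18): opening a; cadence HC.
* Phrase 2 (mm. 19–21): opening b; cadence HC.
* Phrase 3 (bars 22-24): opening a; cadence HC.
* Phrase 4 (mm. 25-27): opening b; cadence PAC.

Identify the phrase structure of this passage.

parallel double period

Four phrases in two halves: the first half (bars 16-21) ends with a half cadence, the second (mm. 22–27) with a perfect authentic cadence — a large antecedent–consequent pair, i.e. a double period.
Phrase 3 begins with the same material as phrase 1, making it parallel.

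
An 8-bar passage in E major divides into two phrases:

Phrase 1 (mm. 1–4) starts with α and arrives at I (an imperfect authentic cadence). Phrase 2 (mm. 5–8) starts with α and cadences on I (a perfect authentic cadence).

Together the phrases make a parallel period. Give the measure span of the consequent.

The phrase ending with the weaker cadence (imperfect authentic cadence) is the antecedent; the one ending more conclusively (perfect authentic cadence) is the consequent. The consequent is measures 5–8.

measures 5–8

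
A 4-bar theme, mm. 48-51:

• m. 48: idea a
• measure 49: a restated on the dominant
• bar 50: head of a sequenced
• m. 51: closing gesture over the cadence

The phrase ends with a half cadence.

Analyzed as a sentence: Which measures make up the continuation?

measures 50–51

After the presentation (measures 48-49), the continuation covers the fragmentation through the cadence: mm. 50–51.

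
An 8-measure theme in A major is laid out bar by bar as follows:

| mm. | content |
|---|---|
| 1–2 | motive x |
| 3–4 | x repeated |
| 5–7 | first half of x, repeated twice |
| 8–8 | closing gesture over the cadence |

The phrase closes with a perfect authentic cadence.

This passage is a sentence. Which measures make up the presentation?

The presentation of a sentence is the basic idea (bars 1–2) plus its repetition (mm. 3-4); the presentation is therefore mm. 1–4.

measures 1–4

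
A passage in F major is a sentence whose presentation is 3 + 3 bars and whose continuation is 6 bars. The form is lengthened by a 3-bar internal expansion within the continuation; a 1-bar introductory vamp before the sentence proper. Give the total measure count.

Basic sentence: 3 + 3 + 6 = 12 bars.
12 (basic form) + 3 (internal expansion) + 1 (introduction) = 16.

16 measures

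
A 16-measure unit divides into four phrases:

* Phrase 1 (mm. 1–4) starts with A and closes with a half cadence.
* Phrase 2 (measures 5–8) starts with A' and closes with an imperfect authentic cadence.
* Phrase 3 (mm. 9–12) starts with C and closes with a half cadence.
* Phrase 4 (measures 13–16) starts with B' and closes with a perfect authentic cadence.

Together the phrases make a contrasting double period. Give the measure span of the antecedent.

measures 1–8

In a double period the first pair of phrases (ending imperfect authentic cadence) is the large antecedent and the second pair (ending perfect authentic cadence) is the large consequent; the antecedent is measures 1–8.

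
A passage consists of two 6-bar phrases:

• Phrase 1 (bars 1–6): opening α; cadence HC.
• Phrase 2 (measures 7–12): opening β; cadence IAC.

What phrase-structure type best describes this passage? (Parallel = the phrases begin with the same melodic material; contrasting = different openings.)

contrasting period

Phrase 1 ends with a half cadence (weaker) and phrase 2 with an imperfect authentic cadence (stronger): antecedent + consequent = a period.
The two phrases open with different material (α / β), so the period is contrasting.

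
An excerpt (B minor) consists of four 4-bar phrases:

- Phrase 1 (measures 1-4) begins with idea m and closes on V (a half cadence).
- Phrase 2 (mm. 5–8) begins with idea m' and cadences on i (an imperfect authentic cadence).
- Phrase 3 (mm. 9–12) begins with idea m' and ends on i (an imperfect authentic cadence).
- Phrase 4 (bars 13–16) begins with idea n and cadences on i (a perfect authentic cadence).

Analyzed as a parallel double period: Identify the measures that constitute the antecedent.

measures 1–8

In a double period the four phrases pair into a large antecedent (phrases 1–2, ending imperfect authentic cadence) and a large consequent (phrases 3–4, ending perfect authentic cadence). The antecedent spans measures 1–8.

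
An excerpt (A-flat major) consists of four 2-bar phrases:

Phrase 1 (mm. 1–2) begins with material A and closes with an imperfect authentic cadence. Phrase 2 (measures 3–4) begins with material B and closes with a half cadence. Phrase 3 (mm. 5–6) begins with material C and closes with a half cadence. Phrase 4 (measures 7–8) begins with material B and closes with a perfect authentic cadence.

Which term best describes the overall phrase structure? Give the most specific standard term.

Four phrases in two halves: the first half (bars 1-4) ends with a half cadence, the second (mm. 5–8) with a perfect authentic cadence — a large antecedent–consequent pair, i.e. a double period.
Phrase 3 begins with different material from phrase 1, making it contrasting.

contrasting double period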